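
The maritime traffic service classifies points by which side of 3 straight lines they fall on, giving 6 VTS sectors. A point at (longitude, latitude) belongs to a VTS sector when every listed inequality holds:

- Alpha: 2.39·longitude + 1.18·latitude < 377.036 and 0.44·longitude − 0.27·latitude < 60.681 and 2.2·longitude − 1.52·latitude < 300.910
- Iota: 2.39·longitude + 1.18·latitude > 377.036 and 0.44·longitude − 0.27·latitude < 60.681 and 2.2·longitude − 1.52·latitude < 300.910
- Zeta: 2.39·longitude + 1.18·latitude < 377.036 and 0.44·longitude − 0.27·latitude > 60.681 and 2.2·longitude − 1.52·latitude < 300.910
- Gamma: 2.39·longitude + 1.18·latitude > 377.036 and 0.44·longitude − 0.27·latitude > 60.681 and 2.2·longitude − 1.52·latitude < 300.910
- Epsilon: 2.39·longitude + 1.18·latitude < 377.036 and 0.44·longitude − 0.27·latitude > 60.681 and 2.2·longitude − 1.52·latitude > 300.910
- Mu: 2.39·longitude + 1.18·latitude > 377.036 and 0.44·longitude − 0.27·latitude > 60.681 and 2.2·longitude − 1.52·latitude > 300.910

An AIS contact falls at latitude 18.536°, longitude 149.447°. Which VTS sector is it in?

Gamma

2.39·149.447 + 1.18·18.536 = 379.051, which is > 377.036
0.44·149.447 − 0.27·18.536 = 60.752, which is > 60.681
2.2·149.447 − 1.52·18.536 = 300.609, which is < 300.910
This sign pattern matches Gamma.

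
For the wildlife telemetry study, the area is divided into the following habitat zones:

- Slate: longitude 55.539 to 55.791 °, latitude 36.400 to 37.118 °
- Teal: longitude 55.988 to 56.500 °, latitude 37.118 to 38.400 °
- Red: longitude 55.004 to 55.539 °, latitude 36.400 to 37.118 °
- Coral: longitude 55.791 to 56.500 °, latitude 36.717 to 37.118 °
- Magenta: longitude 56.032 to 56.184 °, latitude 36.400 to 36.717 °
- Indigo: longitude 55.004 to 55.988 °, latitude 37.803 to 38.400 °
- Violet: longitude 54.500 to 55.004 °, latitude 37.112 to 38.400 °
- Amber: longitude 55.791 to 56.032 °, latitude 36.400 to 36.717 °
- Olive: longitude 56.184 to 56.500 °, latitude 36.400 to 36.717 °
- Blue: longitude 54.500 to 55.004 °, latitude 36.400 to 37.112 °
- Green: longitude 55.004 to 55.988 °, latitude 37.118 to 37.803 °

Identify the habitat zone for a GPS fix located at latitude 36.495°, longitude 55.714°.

Slate

The point has longitude = 55.714 and latitude = 36.495.
Only Slate satisfies 55.539 ≤ longitude ≤ 55.791 and 36.400 ≤ latitude ≤ 37.118.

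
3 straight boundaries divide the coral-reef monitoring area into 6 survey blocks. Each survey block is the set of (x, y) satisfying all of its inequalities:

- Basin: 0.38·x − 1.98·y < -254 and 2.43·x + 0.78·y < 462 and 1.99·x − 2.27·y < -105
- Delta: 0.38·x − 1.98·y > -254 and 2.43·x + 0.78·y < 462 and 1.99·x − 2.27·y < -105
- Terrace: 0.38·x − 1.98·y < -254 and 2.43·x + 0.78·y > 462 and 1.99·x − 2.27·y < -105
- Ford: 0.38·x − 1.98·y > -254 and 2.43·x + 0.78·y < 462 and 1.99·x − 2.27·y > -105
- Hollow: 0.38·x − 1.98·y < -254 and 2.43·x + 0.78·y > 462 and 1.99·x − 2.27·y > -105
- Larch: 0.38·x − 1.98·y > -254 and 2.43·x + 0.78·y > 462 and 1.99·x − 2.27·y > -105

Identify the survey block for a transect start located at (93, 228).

0.38·93 − 1.98·228 = -416.100, which is < -254
2.43·93 + 0.78·228 = 403.830, which is < 462
1.99·93 − 2.27·228 = -332.490, which is < -105
This sign pattern matches Basin.

Basin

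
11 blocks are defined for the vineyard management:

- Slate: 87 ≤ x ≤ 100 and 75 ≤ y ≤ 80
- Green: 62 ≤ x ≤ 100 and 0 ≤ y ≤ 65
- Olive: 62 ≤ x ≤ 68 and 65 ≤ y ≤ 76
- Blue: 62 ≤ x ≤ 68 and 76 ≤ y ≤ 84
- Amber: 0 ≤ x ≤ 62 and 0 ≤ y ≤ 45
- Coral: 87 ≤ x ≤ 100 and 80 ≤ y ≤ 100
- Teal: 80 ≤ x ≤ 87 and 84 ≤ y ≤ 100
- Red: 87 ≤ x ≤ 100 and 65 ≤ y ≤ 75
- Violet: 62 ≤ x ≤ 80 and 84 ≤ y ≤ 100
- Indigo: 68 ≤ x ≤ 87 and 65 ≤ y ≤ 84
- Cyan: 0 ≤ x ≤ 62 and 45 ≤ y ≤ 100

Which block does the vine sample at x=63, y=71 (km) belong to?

Olive

The point has x = 63 and y = 71.
Only Olive satisfies 62 ≤ x ≤ 68 and 65 ≤ y ≤ 76.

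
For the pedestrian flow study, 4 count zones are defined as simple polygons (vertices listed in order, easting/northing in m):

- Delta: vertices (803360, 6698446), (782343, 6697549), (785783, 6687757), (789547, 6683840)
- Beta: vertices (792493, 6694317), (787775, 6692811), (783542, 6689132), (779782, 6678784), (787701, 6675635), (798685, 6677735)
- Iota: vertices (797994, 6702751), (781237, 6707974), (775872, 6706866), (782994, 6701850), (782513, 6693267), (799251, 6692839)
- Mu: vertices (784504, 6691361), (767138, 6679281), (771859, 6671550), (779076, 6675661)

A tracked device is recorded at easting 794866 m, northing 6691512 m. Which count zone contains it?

Cast a ray rightward from (794866, 6691512). For each polygon, the edges (by vertex number in listed order) whose endpoints lie on opposite sides of northing = 6691512, where each meets that height, and whether that is right or left of the point:
Delta: 2–3 at easting≈784463.8 (left), 4–1 at easting≈796802.5 (right) → 1 crossing.
Beta: 2–3 at easting≈786280.4 (left), 6–1 at easting≈793540.4 (left) → 0 crossings.
Iota: no edge straddles that height → 0 crossings.
Mu: no edge straddles that height → 0 crossings.
Only Delta has an odd count, so the point is inside Delta.

Delta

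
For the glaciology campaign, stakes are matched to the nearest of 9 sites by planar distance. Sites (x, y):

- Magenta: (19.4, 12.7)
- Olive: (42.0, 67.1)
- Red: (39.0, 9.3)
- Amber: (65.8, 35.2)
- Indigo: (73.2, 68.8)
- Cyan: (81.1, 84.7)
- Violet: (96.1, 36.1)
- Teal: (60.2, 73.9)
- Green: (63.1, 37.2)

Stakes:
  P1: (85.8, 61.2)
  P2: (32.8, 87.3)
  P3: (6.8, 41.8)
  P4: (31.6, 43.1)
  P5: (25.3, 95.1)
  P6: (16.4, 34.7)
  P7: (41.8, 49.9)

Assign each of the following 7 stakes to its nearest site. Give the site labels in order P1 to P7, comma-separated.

P1 → Indigo (d²=216.52)
P2 → Olive (d²=492.68)
P3 → Magenta (d²=1005.57)
P4 → Olive (d²=684.16)
P5 → Olive (d²=1062.89)
P6 → Magenta (d²=493.00)
P7 → Olive (d²=295.88)

Indigo, Olive, Magenta, Olive, Olive, Magenta, Olive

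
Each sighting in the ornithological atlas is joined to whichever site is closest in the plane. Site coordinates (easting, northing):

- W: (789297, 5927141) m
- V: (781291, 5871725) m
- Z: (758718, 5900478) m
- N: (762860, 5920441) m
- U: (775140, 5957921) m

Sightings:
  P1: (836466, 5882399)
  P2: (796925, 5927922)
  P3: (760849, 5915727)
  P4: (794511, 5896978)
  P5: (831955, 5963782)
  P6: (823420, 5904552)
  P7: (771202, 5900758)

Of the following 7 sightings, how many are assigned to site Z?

P1 → V
P2 → W
P3 → N
P4 → V
P5 → W
P6 → W
P7 → Z
1 of the 7 goes to Z.

1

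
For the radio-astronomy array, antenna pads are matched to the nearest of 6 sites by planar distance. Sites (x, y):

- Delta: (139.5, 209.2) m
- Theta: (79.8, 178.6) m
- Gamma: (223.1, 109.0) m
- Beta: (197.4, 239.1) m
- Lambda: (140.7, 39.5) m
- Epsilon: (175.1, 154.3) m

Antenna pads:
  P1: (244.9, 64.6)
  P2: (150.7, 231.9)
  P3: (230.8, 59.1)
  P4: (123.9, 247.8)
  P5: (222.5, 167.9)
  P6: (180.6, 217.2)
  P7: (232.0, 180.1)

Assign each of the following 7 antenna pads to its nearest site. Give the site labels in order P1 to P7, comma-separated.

Gamma, Delta, Gamma, Delta, Epsilon, Beta, Epsilon

P1 → Gamma (d²=2446.60)
P2 → Delta (d²=640.73)
P3 → Gamma (d²=2549.30)
P4 → Delta (d²=1733.32)
P5 → Epsilon (d²=2431.72)
P6 → Beta (d²=761.85)
P7 → Epsilon (d²=3903.25)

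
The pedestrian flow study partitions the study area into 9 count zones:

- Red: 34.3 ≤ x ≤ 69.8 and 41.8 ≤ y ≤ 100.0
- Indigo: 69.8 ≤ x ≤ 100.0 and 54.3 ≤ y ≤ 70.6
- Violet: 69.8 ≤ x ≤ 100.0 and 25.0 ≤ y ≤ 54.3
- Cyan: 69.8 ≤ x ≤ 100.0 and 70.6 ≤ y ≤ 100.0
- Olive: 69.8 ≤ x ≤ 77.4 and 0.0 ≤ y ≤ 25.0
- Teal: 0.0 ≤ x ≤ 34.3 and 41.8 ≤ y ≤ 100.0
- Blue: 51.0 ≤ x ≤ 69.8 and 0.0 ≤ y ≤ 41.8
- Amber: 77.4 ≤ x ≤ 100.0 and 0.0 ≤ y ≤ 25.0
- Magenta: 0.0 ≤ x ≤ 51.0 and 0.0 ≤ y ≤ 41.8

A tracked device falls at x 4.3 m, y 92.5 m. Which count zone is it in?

The point has x = 4.3 and y = 92.5.
Only Teal satisfies 0.0 ≤ x ≤ 34.3 and 41.8 ≤ y ≤ 100.0.

Teal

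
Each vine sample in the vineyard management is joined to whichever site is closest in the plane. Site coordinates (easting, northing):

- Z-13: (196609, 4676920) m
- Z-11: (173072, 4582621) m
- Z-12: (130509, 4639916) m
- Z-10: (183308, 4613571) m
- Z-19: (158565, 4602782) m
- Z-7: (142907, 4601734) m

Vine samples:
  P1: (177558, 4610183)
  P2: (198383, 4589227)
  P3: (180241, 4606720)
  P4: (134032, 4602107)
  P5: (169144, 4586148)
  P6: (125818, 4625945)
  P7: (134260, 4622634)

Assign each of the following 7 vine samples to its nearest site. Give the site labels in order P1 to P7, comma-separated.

P1 → Z-10 (d²=44541044.00)
P2 → Z-11 (d²=684285957.00)
P3 → Z-10 (d²=56342690.00)
P4 → Z-7 (d²=78904754.00)
P5 → Z-11 (d²=27868913.00)
P6 → Z-12 (d²=217194322.00)
P7 → Z-12 (d²=312737525.00)

Z-10, Z-11, Z-10, Z-7, Z-11, Z-12, Z-12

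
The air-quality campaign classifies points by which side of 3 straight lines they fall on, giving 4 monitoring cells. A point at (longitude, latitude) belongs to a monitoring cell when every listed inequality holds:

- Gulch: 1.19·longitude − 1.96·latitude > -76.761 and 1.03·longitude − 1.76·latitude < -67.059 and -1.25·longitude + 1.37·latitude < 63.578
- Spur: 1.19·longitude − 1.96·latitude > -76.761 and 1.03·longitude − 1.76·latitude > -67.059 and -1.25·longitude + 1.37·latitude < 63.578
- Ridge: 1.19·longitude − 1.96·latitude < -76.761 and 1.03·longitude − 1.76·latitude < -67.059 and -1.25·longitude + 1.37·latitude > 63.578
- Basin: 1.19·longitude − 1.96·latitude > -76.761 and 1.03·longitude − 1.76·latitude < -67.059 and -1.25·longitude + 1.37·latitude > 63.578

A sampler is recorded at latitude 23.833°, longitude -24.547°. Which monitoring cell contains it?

1.19·-24.547 − 1.96·23.833 = -75.924, which is > -76.761
1.03·-24.547 − 1.76·23.833 = -67.229, which is < -67.059
-1.25·-24.547 + 1.37·23.833 = 63.335, which is < 63.578
This sign pattern matches Gulch.

Gulch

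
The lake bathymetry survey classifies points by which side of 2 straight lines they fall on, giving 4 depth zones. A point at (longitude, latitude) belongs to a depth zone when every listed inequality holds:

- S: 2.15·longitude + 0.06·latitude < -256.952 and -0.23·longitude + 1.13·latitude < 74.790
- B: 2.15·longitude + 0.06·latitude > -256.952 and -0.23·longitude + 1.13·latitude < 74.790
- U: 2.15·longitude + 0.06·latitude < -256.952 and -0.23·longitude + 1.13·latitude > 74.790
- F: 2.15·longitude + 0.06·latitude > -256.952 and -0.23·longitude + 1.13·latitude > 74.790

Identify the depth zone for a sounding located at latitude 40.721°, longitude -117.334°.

2.15·-117.334 + 0.06·40.721 = -249.825, which is > -256.952
-0.23·-117.334 + 1.13·40.721 = 73.002, which is < 74.790
This sign pattern matches B.

B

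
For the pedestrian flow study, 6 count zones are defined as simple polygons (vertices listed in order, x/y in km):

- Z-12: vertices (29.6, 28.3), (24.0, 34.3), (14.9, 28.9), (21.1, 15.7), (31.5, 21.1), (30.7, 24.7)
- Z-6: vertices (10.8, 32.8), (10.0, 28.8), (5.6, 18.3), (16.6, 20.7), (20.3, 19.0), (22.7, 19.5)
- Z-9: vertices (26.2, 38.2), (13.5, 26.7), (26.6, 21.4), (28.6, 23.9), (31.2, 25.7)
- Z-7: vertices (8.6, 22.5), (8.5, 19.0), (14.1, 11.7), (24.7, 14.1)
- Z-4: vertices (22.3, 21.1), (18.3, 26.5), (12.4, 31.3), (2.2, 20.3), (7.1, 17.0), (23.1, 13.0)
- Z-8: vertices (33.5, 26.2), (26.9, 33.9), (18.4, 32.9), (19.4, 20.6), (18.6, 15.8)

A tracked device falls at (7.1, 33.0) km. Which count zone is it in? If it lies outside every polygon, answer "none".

none

Cast a ray rightward from (7.1, 33.0). For each polygon, the edges (by vertex number in listed order) whose endpoints lie on opposite sides of y = 33.0, where each meets that height, and whether that is right or left of the point:
Z-12: 1–2 at x≈25.21 (right), 2–3 at x≈21.81 (right) → 2 crossings.
Z-6: no edge straddles that height → 0 crossings.
Z-9: 1–2 at x≈20.46 (right), 5–1 at x≈28.28 (right) → 2 crossings.
Z-7: no edge straddles that height → 0 crossings.
Z-4: no edge straddles that height → 0 crossings.
Z-8: 1–2 at x≈27.67 (right), 2–3 at x≈19.25 (right) → 2 crossings.
All counts are even, so the point lies outside every listed polygon.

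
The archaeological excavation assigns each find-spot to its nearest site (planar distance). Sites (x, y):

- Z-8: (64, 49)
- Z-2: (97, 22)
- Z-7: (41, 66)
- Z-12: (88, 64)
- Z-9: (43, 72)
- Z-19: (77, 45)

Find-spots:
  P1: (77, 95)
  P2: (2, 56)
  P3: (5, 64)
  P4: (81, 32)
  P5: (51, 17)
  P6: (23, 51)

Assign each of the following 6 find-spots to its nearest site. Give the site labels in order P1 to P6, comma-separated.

Z-12, Z-7, Z-7, Z-19, Z-8, Z-7

P1 → Z-12 (d²=1082.00)
P2 → Z-7 (d²=1621.00)
P3 → Z-7 (d²=1300.00)
P4 → Z-19 (d²=185.00)
P5 → Z-8 (d²=1193.00)
P6 → Z-7 (d²=549.00)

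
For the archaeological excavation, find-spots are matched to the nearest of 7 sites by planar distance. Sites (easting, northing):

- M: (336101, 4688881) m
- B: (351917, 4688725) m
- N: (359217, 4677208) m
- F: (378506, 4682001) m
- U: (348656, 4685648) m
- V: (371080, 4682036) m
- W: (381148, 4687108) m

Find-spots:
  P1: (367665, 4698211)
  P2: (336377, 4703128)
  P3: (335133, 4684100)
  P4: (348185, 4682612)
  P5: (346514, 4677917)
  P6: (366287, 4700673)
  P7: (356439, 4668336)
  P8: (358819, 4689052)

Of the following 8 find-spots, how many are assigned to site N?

P1 → V
P2 → M
P3 → M
P4 → U
P5 → U
P6 → B
P7 → N
P8 → B
1 of the 8 goes to N.

1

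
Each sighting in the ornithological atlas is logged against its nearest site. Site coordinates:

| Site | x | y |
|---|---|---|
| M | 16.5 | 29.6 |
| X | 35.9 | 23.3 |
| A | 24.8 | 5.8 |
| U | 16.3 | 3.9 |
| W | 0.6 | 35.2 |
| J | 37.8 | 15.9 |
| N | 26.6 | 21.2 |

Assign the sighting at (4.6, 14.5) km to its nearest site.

U

Squared distances to each site:
M: 369.620; X: 1057.130; A: 483.730; U: 249.250; W: 444.490; J: 1104.200; N: 528.890.
Minimum at U.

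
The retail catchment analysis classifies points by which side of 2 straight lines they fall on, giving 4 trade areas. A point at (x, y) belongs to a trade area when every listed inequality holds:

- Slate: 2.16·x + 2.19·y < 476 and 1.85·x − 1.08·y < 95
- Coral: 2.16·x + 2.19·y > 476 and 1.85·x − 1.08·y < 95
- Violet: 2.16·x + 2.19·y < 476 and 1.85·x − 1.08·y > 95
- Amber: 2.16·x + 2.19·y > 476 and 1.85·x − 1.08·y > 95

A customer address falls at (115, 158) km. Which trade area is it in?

2.16·115 + 2.19·158 = 594.420, which is > 476
1.85·115 − 1.08·158 = 42.110, which is < 95
This sign pattern matches Coral.

Coral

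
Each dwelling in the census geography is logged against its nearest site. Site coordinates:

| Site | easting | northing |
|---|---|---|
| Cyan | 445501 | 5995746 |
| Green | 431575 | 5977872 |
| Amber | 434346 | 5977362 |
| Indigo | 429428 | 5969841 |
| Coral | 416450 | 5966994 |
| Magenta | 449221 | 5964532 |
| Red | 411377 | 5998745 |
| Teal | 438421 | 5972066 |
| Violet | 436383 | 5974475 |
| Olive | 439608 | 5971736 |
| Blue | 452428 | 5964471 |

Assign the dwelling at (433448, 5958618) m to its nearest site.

Squared distances to each site:
Cyan: 1523763193.000; Green: 374224645.000; Amber: 352143940.000; Indigo: 142116129.000; Coral: 359089380.000; Magenta: 283762925.000; Red: 2097305170.000; Teal: 205579433.000; Violet: 260058674.000; Olive: 210027524.000; Blue: 394498009.000.
Minimum at Indigo.

Indigo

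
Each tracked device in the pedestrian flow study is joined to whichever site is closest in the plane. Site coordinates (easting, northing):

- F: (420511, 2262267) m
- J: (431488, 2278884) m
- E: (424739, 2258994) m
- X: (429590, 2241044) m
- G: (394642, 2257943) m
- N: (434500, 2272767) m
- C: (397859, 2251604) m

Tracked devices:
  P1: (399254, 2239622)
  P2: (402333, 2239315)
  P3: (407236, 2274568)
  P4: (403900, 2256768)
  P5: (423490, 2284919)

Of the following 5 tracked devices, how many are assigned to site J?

1

P1 → C
P2 → C
P3 → F
P4 → C
P5 → J
1 of the 5 goes to J.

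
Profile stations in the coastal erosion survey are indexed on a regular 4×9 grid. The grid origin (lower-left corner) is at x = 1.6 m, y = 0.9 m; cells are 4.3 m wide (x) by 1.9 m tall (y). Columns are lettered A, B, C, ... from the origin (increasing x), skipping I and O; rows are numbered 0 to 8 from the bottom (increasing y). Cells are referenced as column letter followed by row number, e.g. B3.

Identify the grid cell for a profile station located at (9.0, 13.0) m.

B6

Column index: ⌊(9.0 − 1.6) / 4.3⌋ = ⌊1.721⌋ = 1 → column B
Row offset from origin: ⌊(13.0 − 0.9) / 1.9⌋ = ⌊6.368⌋ = 6 → row 6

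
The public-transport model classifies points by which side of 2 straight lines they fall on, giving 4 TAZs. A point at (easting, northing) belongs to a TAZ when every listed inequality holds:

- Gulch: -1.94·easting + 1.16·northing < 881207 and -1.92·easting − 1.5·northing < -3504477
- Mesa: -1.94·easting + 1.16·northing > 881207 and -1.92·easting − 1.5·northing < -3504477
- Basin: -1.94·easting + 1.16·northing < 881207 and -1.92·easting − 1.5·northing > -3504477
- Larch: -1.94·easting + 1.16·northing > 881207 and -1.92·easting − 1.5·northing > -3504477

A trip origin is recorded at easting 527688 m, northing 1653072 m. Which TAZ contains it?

-1.94·527688 + 1.16·1653072 = 893848.800, which is > 881207
-1.92·527688 − 1.5·1653072 = -3492768.960, which is > -3504477
This sign pattern matches Larch.

Larch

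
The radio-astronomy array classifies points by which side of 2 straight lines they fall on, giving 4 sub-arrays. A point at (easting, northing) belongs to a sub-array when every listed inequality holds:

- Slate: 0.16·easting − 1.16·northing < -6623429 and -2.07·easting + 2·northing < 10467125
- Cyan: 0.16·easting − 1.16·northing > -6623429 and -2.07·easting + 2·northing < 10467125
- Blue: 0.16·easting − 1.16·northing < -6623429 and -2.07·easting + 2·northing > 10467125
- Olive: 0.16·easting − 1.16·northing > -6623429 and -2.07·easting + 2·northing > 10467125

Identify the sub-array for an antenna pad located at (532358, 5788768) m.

0.16·532358 − 1.16·5788768 = -6629793.600, which is < -6623429
-2.07·532358 + 2·5788768 = 10475554.940, which is > 10467125
This sign pattern matches Blue.

Blue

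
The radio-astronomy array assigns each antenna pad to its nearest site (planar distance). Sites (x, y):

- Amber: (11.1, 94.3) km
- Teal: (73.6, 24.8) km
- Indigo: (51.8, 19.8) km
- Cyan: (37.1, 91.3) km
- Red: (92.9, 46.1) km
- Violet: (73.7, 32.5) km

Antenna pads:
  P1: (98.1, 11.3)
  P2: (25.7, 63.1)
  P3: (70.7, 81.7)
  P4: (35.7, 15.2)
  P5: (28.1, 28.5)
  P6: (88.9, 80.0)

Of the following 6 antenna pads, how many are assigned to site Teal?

P1 → Teal
P2 → Cyan
P3 → Cyan
P4 → Indigo
P5 → Indigo
P6 → Red
1 of the 6 goes to Teal.

1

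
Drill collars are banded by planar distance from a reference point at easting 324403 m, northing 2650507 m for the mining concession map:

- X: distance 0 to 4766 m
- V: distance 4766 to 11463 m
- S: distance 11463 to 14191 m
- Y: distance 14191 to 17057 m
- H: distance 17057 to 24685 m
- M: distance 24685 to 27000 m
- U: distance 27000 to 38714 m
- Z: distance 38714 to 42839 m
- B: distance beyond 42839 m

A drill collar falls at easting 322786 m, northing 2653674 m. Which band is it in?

X

Distance = √((322786−324403)² + (2653674−2650507)²) = √(2614689.000 + 10029889.000) = 3555.922 m.
0 ≤ 3555.922 < 4766 → X.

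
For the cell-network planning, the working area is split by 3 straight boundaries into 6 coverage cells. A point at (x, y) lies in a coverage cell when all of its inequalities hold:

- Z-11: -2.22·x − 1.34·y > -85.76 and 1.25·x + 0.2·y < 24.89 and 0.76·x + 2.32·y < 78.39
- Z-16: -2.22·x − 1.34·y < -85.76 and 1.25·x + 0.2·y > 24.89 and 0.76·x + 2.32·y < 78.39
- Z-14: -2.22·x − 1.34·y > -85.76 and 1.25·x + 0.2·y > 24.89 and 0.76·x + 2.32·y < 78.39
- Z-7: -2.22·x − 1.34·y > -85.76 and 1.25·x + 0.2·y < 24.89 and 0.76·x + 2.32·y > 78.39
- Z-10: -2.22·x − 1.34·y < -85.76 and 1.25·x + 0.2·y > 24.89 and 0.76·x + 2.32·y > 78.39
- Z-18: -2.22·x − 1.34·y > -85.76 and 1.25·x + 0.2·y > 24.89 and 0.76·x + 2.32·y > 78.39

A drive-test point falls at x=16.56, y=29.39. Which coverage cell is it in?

-2.22·16.56 − 1.34·29.39 = -76.146, which is > -85.76
1.25·16.56 + 0.2·29.39 = 26.578, which is > 24.89
0.76·16.56 + 2.32·29.39 = 80.770, which is > 78.39
This sign pattern matches Z-18.

Z-18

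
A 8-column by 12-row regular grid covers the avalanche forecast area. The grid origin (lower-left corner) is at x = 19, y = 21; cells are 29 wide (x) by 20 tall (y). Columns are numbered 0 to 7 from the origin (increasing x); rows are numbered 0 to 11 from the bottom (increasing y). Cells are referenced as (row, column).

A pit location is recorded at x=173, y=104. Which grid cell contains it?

Column index: ⌊(173 − 19) / 29⌋ = ⌊5.310⌋ = 5
Row offset from origin: ⌊(104 − 21) / 20⌋ = ⌊4.150⌋ = 4 → row 4

(4, 5)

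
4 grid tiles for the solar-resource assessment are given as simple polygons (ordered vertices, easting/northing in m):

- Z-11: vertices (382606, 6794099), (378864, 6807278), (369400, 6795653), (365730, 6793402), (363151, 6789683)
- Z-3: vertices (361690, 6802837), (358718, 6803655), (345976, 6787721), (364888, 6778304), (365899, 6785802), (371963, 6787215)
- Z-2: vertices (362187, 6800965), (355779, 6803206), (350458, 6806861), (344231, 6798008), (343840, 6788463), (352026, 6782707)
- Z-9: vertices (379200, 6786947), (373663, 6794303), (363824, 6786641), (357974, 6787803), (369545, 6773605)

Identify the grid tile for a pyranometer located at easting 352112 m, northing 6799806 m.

Cast a ray rightward from (352112, 6799806). For each polygon, the edges (by vertex number in listed order) whose endpoints lie on opposite sides of northing = 6799806, where each meets that height, and whether that is right or left of the point:
Z-11: 1–2 at easting≈380985.6 (right), 2–3 at easting≈372781.0 (right) → 2 crossings.
Z-3: 2–3 at easting≈355640.1 (right), 6–1 at easting≈363683.2 (right) → 2 crossings.
Z-2: 3–4 at easting≈345495.7 (left), 6–1 at easting≈361542.0 (right) → 1 crossing.
Z-9: no edge straddles that height → 0 crossings.
Only Z-2 has an odd count, so the point is inside Z-2.

Z-2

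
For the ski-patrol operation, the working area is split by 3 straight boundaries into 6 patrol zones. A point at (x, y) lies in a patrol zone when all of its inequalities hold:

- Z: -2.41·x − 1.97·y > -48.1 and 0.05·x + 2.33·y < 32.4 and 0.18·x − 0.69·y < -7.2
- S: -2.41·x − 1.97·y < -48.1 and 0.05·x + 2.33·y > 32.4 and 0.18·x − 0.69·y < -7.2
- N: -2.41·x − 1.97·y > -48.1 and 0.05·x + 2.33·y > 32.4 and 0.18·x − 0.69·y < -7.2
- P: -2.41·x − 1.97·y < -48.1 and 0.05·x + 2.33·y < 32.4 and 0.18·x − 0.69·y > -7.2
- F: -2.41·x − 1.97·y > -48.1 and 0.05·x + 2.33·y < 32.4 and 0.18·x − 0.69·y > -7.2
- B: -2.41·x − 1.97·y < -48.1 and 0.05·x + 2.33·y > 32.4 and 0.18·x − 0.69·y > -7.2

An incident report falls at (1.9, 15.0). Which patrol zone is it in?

N

-2.41·1.9 − 1.97·15.0 = -34.129, which is > -48.1
0.05·1.9 + 2.33·15.0 = 35.045, which is > 32.4
0.18·1.9 − 0.69·15.0 = -10.008, which is < -7.2
This sign pattern matches N.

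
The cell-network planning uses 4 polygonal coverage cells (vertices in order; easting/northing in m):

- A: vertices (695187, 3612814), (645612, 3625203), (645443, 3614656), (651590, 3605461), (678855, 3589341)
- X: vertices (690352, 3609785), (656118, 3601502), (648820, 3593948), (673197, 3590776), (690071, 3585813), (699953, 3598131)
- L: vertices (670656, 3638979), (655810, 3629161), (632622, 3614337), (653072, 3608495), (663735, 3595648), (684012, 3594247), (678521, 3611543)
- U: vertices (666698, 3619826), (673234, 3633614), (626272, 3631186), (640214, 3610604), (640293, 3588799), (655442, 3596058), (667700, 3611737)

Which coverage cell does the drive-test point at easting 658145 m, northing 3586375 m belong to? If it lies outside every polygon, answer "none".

Cast a ray rightward from (658145, 3586375). For each polygon, the edges (by vertex number in listed order) whose endpoints lie on opposite sides of northing = 3586375, where each meets that height, and whether that is right or left of the point:
A: no edge straddles that height → 0 crossings.
X: 4–5 at easting≈688160.2 (right), 5–6 at easting≈690521.9 (right) → 2 crossings.
L: no edge straddles that height → 0 crossings.
U: no edge straddles that height → 0 crossings.
All counts are even, so the point lies outside every listed polygon.

none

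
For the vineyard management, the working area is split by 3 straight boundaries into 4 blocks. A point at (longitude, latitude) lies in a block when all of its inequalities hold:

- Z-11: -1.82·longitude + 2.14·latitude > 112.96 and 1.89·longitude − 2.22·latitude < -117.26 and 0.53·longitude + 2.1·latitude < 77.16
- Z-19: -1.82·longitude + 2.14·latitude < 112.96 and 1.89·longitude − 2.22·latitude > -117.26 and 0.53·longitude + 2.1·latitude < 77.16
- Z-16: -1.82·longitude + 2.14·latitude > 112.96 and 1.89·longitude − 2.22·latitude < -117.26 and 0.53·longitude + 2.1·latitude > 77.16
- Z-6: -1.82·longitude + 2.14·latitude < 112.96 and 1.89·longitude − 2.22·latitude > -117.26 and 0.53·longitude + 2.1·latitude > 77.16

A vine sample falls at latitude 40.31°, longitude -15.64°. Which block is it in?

-1.82·-15.64 + 2.14·40.31 = 114.728, which is > 112.96
1.89·-15.64 − 2.22·40.31 = -119.048, which is < -117.26
0.53·-15.64 + 2.1·40.31 = 76.362, which is < 77.16
This sign pattern matches Z-11.

Z-11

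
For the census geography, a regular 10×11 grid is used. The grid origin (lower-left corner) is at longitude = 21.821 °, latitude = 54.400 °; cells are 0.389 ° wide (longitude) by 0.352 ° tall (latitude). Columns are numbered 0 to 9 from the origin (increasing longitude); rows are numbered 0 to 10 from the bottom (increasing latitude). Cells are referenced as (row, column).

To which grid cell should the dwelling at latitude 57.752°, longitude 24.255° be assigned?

(9, 6)

Column index: ⌊(24.255 − 21.821) / 0.389⌋ = ⌊6.257⌋ = 6
Row offset from origin: ⌊(57.752 − 54.400) / 0.352⌋ = ⌊9.523⌋ = 9 → row 9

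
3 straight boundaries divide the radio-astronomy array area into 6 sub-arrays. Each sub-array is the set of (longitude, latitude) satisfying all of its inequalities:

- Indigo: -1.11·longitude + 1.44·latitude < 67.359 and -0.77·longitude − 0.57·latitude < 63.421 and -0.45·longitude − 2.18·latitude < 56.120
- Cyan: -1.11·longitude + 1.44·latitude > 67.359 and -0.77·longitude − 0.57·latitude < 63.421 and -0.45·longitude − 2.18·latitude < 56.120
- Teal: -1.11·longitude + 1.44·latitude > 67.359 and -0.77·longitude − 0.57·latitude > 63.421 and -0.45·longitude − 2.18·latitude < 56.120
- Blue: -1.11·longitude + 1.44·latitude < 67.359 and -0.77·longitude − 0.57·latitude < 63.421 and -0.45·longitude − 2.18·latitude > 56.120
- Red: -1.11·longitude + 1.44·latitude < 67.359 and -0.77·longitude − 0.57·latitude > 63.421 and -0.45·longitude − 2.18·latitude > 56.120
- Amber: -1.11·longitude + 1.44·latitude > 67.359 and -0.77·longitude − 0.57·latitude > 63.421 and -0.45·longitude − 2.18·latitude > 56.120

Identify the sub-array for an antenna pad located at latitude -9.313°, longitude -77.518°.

Teal

-1.11·-77.518 + 1.44·-9.313 = 72.634, which is > 67.359
-0.77·-77.518 − 0.57·-9.313 = 64.997, which is > 63.421
-0.45·-77.518 − 2.18·-9.313 = 55.185, which is < 56.120
This sign pattern matches Teal.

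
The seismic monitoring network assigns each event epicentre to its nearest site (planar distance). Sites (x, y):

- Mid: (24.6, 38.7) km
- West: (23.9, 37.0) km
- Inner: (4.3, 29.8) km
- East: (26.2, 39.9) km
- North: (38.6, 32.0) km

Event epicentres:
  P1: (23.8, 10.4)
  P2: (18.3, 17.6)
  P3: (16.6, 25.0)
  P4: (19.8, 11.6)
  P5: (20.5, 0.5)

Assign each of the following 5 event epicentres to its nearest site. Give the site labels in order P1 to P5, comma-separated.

P1 → North (d²=685.60)
P2 → Inner (d²=344.84)
P3 → Inner (d²=174.33)
P4 → Inner (d²=571.49)
P5 → Inner (d²=1120.93)

North, Inner, Inner, Inner, Inner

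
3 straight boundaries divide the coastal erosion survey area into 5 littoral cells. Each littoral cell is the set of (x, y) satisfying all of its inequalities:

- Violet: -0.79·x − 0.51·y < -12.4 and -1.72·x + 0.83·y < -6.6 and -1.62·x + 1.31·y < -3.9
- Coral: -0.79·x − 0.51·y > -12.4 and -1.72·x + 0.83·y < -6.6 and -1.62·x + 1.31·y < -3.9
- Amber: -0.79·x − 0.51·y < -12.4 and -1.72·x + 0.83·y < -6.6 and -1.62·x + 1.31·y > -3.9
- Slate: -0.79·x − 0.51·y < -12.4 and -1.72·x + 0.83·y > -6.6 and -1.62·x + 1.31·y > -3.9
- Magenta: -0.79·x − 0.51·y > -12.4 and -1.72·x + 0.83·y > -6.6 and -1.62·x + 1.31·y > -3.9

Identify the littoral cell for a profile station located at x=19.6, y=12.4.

Violet

-0.79·19.6 − 0.51·12.4 = -21.808, which is < -12.4
-1.72·19.6 + 0.83·12.4 = -23.420, which is < -6.6
-1.62·19.6 + 1.31·12.4 = -15.508, which is < -3.9
This sign pattern matches Violet.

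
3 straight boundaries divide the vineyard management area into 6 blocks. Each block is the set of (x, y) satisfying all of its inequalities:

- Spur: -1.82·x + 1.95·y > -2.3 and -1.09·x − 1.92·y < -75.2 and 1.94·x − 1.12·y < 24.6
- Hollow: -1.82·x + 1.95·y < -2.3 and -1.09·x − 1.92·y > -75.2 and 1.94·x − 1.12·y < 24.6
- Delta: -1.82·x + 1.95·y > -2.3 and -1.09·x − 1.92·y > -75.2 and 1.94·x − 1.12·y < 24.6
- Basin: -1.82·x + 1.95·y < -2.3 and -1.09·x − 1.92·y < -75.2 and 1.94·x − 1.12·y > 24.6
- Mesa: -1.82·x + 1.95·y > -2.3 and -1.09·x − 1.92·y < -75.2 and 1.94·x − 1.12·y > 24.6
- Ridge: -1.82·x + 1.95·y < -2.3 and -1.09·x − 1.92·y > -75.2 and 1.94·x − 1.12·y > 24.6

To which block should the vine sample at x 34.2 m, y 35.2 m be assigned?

-1.82·34.2 + 1.95·35.2 = 6.396, which is > -2.3
-1.09·34.2 − 1.92·35.2 = -104.862, which is < -75.2
1.94·34.2 − 1.12·35.2 = 26.924, which is > 24.6
This sign pattern matches Mesa.

Mesa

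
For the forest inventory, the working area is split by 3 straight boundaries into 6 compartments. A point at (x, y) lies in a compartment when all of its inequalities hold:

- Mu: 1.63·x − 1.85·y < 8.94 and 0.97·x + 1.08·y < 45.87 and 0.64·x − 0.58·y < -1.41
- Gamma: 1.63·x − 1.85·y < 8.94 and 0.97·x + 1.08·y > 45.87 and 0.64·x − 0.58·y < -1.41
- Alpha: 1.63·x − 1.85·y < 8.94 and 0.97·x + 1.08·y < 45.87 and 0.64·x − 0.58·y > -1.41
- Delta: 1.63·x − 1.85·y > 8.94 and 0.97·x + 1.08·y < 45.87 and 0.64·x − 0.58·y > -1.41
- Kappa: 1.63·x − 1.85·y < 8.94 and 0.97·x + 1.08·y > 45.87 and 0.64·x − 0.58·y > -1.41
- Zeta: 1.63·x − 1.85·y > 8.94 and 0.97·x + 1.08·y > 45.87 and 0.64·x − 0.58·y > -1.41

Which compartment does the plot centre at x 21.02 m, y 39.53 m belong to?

1.63·21.02 − 1.85·39.53 = -38.868, which is < 8.94
0.97·21.02 + 1.08·39.53 = 63.082, which is > 45.87
0.64·21.02 − 0.58·39.53 = -9.475, which is < -1.41
This sign pattern matches Gamma.

Gamma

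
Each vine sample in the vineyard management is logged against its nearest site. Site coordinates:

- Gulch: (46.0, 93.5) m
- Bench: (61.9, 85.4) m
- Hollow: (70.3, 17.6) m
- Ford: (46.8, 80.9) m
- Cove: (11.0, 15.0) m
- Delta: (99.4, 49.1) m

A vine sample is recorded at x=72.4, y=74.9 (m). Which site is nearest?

Squared distances to each site:
Gulch: 1042.920; Bench: 220.500; Hollow: 3287.700; Ford: 691.360; Cove: 7357.970; Delta: 1394.640.
Minimum at Bench.

Bench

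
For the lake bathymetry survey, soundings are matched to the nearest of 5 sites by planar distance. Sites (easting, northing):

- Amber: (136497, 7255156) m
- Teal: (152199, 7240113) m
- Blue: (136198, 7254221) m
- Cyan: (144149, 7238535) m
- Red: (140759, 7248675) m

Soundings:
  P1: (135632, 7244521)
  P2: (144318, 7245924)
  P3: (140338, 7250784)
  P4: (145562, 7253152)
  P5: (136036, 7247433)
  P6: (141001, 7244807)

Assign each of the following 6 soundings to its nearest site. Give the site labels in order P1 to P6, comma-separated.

Red, Red, Red, Red, Red, Red

P1 → Red (d²=43541845.00)
P2 → Red (d²=20234482.00)
P3 → Red (d²=4625122.00)
P4 → Red (d²=43112338.00)
P5 → Red (d²=23849293.00)
P6 → Red (d²=15019988.00)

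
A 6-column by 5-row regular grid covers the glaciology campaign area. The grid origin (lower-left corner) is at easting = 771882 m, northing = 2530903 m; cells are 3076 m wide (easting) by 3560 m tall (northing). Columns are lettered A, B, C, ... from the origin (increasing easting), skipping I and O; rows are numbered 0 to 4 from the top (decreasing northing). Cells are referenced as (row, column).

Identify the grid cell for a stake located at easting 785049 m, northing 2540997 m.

(2, E)

Column index: ⌊(785049 − 771882) / 3076⌋ = ⌊4.281⌋ = 4 → column E
Row offset from origin: ⌊(2540997 − 2530903) / 3560⌋ = ⌊2.835⌋ = 2 → row 2 (counted from top)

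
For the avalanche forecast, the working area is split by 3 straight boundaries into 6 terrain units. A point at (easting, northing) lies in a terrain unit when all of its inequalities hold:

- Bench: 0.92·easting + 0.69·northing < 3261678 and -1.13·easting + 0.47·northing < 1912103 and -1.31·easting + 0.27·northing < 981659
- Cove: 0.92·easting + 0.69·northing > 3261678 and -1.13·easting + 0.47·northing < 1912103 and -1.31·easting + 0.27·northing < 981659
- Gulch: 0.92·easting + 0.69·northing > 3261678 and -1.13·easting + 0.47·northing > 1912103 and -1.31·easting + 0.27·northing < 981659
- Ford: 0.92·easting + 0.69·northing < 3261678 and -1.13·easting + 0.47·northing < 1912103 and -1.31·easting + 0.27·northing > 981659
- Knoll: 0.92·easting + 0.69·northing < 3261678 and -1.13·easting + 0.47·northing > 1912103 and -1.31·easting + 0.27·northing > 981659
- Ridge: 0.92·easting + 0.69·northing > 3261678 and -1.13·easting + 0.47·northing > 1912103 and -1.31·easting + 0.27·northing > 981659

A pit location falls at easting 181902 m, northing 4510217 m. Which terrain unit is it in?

Gulch

0.92·181902 + 0.69·4510217 = 3279399.570, which is > 3261678
-1.13·181902 + 0.47·4510217 = 1914252.730, which is > 1912103
-1.31·181902 + 0.27·4510217 = 979466.970, which is < 981659
This sign pattern matches Gulch.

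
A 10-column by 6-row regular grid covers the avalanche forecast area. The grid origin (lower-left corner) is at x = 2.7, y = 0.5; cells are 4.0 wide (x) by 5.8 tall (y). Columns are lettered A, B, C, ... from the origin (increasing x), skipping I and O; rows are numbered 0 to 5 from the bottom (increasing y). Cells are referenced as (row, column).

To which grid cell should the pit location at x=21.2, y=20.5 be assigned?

Column index: ⌊(21.2 − 2.7) / 4.0⌋ = ⌊4.625⌋ = 4 → column E
Row offset from origin: ⌊(20.5 − 0.5) / 5.8⌋ = ⌊3.448⌋ = 3 → row 3

(3, E)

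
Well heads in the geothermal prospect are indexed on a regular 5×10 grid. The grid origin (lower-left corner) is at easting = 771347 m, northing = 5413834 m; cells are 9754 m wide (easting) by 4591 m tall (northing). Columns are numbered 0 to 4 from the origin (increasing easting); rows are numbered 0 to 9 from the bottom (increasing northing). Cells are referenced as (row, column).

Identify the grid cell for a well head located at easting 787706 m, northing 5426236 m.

(2, 1)

Column index: ⌊(787706 − 771347) / 9754⌋ = ⌊1.677⌋ = 1
Row offset from origin: ⌊(5426236 − 5413834) / 4591⌋ = ⌊2.701⌋ = 2 → row 2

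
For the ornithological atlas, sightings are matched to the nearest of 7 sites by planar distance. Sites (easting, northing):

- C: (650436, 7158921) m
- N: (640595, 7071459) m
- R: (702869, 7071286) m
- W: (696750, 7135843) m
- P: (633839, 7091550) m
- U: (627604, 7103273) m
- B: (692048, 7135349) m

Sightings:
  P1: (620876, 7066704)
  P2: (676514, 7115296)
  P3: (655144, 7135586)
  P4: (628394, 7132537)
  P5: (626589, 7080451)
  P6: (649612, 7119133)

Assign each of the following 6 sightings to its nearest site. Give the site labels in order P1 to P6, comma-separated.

N, B, C, U, P, U

P1 → N (d²=411448986.00)
P2 → B (d²=643427965.00)
P3 → C (d²=566687489.00)
P4 → U (d²=857005796.00)
P5 → P (d²=175750301.00)
P6 → U (d²=735891664.00)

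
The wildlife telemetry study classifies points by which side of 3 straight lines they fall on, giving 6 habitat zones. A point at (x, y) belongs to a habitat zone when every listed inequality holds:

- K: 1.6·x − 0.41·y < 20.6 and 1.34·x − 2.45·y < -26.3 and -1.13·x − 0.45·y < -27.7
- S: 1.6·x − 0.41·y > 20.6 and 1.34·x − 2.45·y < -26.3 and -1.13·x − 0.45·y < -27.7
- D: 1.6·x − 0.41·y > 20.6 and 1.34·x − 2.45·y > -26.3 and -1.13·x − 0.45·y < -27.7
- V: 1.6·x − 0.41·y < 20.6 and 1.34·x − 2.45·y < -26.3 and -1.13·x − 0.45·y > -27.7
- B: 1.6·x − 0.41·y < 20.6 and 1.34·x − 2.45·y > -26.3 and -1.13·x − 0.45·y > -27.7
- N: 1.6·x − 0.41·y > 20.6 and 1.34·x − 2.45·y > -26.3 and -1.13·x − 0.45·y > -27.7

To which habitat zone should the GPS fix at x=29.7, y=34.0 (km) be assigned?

S

1.6·29.7 − 0.41·34.0 = 33.580, which is > 20.6
1.34·29.7 − 2.45·34.0 = -43.502, which is < -26.3
-1.13·29.7 − 0.45·34.0 = -48.861, which is < -27.7
This sign pattern matches S.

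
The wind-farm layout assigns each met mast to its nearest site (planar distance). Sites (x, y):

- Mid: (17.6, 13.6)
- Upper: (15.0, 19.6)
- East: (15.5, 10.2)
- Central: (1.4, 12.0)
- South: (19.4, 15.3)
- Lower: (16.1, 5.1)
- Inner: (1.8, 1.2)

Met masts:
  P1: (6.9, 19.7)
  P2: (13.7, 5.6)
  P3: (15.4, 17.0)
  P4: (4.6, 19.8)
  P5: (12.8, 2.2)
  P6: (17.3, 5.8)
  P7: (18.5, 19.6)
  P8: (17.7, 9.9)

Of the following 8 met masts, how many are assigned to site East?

1

P1 → Upper
P2 → Lower
P3 → Upper
P4 → Central
P5 → Lower
P6 → Lower
P7 → Upper
P8 → East
1 of the 8 goes to East.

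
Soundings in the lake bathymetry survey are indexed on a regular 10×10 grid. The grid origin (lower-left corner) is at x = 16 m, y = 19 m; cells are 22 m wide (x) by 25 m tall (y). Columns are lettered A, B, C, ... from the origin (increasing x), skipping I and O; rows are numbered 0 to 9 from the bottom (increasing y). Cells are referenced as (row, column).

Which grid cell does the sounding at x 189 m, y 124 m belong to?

Column index: ⌊(189 − 16) / 22⌋ = ⌊7.864⌋ = 7 → column H
Row offset from origin: ⌊(124 − 19) / 25⌋ = ⌊4.200⌋ = 4 → row 4

(4, H)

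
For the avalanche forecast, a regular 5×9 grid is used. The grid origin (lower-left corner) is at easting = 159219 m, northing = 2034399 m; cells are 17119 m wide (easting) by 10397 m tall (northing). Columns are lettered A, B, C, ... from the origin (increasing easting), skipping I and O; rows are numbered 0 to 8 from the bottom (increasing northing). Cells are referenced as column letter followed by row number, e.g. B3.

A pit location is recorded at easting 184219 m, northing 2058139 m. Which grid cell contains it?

B2

Column index: ⌊(184219 − 159219) / 17119⌋ = ⌊1.460⌋ = 1 → column B
Row offset from origin: ⌊(2058139 − 2034399) / 10397⌋ = ⌊2.283⌋ = 2 → row 2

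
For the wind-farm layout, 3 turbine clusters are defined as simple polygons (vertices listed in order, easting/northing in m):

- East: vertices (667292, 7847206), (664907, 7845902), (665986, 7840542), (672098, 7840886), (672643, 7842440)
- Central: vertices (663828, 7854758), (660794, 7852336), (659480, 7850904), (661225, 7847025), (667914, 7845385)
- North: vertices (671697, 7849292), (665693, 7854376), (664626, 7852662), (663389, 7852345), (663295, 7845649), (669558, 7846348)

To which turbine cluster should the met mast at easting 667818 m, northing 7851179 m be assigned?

North

Cast a ray rightward from (667818, 7851179). For each polygon, the edges (by vertex number in listed order) whose endpoints lie on opposite sides of northing = 7851179, where each meets that height, and whether that is right or left of the point:
East: no edge straddles that height → 0 crossings.
Central: 2–3 at easting≈659732.3 (left), 5–1 at easting≈665388.2 (left) → 0 crossings.
North: 1–2 at easting≈669468.5 (right), 4–5 at easting≈663372.6 (left) → 1 crossing.
Only North has an odd count, so the point is inside North.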